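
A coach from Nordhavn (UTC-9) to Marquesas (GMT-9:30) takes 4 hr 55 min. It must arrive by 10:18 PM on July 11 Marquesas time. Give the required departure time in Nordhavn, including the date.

Target arrival in UTC: 10:18 PM + 9:30 = 7:48 AM on Jul 12.
Subtract 4 hours and 55 minutes → departure 2:53 AM UTC on Jul 12.
Nordhavn is UTC−9:00: 2:53 AM − 9:00 = 5:53 PM on Jul 11.

5:53 PM on July 11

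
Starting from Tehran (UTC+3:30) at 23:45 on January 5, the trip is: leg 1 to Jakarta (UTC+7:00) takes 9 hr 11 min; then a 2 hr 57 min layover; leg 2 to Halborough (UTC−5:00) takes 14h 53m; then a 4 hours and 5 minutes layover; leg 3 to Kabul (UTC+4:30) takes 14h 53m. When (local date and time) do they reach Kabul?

22:44 on January 7

Convert departure to UTC: 23:45 − 3:30 = 20:15 UTC on Jan 5.
Add 9 hours and 11 minutes leg 1 → 05:26 UTC (Jan 6).
Add 2 hours and 57 minutes layover in Jakarta → 08:23 UTC.
Add 14 hours 53 minutes leg 2 → 23:16 UTC.
Add 4 hours 5 minutes layover in Halborough → 03:21 UTC (Jan 7).
Add 14 hours 53 minutes leg 3 → 18:14 UTC.
Kabul is UTC+4:30, so local arrival = 18:14 + 4:30 = 22:44 on Jan 7.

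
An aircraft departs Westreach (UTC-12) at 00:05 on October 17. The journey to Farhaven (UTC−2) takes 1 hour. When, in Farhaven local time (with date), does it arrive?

Convert departure to UTC: 00:05 + 12:00 = 12:05 UTC on Oct 17.
Add 1 hour travel time → 13:05 UTC.
Farhaven is UTC−2:00, so local arrival = 13:05 − 2:00 = 11:05 on Oct 17.

11:05 on Oct 17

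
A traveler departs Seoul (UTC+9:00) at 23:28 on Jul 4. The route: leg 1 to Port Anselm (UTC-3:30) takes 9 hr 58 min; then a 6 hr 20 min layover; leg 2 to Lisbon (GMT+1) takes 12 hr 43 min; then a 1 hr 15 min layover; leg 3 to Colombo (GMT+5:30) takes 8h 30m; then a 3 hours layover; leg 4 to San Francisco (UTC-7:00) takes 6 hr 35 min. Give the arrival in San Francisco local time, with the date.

07:49 on July 6

Convert departure to UTC: 23:28 − 9:00 = 14:28 UTC on Jul 4.
Add 9 hours and 58 minutes leg 1 → 00:26 UTC (Jul 5).
Add 6 hours and 20 minutes layover in Port Anselm → 06:46 UTC.
Add 12 hours and 43 minutes leg 2 → 19:29 UTC.
Add 1 hour 15 minutes layover in Lisbon → 20:44 UTC.
Add 8 hours and 30 minutes leg 3 → 05:14 UTC (Jul 6).
Add 3 hours layover in Colombo → 08:14 UTC.
Add 6 hours 35 minutes leg 4 → 14:49 UTC.
San Francisco is UTC−7:00, so local arrival = 14:49 − 7:00 = 07:49 on Jul 6.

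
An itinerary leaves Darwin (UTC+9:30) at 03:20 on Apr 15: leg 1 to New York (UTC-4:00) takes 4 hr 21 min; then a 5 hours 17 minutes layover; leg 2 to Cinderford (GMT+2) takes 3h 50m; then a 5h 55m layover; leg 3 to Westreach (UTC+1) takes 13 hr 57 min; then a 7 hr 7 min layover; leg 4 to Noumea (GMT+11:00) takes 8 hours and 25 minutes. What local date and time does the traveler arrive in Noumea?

Convert departure to UTC: 03:20 − 9:30 = 17:50 UTC on Apr 14.
Add 4 hours 21 minutes leg 1 → 22:11 UTC.
Add 5 hours 17 minutes layover in New York → 03:28 UTC (Apr 15).
Add 3 hours 50 minutes leg 2 → 07:18 UTC.
Add 5 hours and 55 minutes layover in Cinderford → 13:13 UTC.
Add 13 hours and 57 minutes leg 3 → 03:10 UTC (Apr 16).
Add 7 hours and 7 minutes layover in Westreach → 10:17 UTC.
Add 8 hours 25 minutes leg 4 → 18:42 UTC.
Noumea is UTC+11:00, so local arrival = 18:42 + 11:00 = 05:42 on Apr 17.

05:42 on Apr 17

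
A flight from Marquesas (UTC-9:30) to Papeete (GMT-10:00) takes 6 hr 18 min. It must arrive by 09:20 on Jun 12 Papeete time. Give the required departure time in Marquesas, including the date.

03:32 on Jun 12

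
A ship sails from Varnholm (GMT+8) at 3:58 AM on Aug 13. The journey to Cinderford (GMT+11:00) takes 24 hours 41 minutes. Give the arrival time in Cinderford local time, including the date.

7:39 AM on August 14

Cinderford is 3:00 ahead of Varnholm.
After 24 hours and 41 minutes it is 4:39 AM (Aug 14) in Varnholm.
Shift by the zone difference: 4:39 AM + 3:00 = 7:39 AM on Aug 14 in Cinderford.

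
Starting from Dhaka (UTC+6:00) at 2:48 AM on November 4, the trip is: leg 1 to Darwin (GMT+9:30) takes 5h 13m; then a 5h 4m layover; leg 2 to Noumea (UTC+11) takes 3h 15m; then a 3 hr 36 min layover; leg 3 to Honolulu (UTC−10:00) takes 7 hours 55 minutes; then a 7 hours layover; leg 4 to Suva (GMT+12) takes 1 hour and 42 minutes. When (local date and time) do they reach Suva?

Convert departure to UTC: 2:48 AM − 6:00 = 8:48 PM UTC on Nov 3.
Add 5 hours and 13 minutes leg 1 → 2:01 AM UTC (Nov 4).
Add 5 hours and 4 minutes layover in Darwin → 7:05 AM UTC.
Add 3 hours 15 minutes leg 2 → 10:20 AM UTC.
Add 3 hours and 36 minutes layover in Noumea → 1:56 PM UTC.
Add 7 hours 55 minutes leg 3 → 9:51 PM UTC.
Add 7 hours layover in Honolulu → 4:51 AM UTC (Nov 5).
Add 1 hour and 42 minutes leg 4 → 6:33 AM UTC.
Suva is UTC+12:00, so local arrival = 6:33 AM + 12:00 = 6:33 PM on Nov 5.

6:33 PM on Nov 5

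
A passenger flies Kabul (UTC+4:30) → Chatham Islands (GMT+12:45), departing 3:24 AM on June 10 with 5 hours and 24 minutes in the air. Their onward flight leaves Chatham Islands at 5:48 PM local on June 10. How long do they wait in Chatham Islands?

45 minutes

Convert departure to UTC: 3:24 AM − 4:30 = 10:54 PM UTC on Jun 9.
Add 5 hours and 24 minutes flight time → 4:18 AM UTC (Jun 10).
Chatham Islands is UTC+12:45, so local arrival = 4:18 AM + 12:45 = 5:03 PM on Jun 10.
Layover = 5:48 PM − 5:03 PM = 45 minutes.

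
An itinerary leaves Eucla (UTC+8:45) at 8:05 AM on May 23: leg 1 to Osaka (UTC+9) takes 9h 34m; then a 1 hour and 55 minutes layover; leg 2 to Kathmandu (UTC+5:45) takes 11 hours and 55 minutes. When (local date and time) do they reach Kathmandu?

4:29 AM on May 24

Convert departure to UTC: 8:05 AM − 8:45 = 11:20 PM UTC on May 22.
Add 9 hours 34 minutes leg 1 → 8:54 AM UTC (May 23).
Add 1 hour and 55 minutes layover in Osaka → 10:49 AM UTC.
Add 11 hours 55 minutes leg 2 → 10:44 PM UTC.
Kathmandu is UTC+5:45, so local arrival = 10:44 PM + 5:45 = 4:29 AM on May 24.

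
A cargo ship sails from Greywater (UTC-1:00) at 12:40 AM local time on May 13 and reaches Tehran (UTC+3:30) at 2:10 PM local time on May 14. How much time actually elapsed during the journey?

33 hours

Departure in UTC: 12:40 AM + 1:00 = 1:40 AM on May 13.
Arrival in UTC: 2:10 PM − 3:30 = 10:40 AM on May 14.
Elapsed = 10:40 AM − 1:40 AM (+1 day) = 33 hours.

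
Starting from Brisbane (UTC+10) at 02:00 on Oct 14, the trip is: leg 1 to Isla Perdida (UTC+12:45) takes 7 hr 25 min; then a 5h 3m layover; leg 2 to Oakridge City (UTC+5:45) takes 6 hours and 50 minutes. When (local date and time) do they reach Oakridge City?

Convert departure to UTC: 02:00 − 10:00 = 16:00 UTC on Oct 13.
Add 7 hours 25 minutes leg 1 → 23:25 UTC.
Add 5 hours 3 minutes layover in Isla Perdida → 04:28 UTC (Oct 14).
Add 6 hours and 50 minutes leg 2 → 11:18 UTC.
Oakridge City is UTC+5:45, so local arrival = 11:18 + 5:45 = 17:03 on Oct 14.

17:03 on October 14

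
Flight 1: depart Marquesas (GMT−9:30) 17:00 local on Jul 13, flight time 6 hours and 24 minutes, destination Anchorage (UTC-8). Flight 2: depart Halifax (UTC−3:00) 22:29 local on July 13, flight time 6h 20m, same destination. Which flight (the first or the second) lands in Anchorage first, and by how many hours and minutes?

the second, by 1 hour 5 minutes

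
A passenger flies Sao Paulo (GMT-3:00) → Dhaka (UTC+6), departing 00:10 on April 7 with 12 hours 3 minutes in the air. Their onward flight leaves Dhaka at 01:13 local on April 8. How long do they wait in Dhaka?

4 hours

Convert departure to UTC: 00:10 + 3:00 = 03:10 UTC on Apr 7.
Add 12 hours and 3 minutes flight time → 15:13 UTC.
Dhaka is UTC+6:00, so local arrival = 15:13 + 6:00 = 21:13 on Apr 7.
Layover = 01:13 − 21:13 (+1 day) = 4 hours.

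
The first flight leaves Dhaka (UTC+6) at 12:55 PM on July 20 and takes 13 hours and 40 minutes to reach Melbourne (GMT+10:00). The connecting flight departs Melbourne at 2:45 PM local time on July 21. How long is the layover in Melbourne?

Convert departure to UTC: 12:55 PM − 6:00 = 6:55 AM UTC on Jul 20.
Add 13 hours and 40 minutes flight time → 8:35 PM UTC.
Melbourne is UTC+10:00, so local arrival = 8:35 PM + 10:00 = 6:35 AM on Jul 21.
Layover = 2:45 PM − 6:35 AM = 8 hours 10 minutes.

8 hours 10 minutes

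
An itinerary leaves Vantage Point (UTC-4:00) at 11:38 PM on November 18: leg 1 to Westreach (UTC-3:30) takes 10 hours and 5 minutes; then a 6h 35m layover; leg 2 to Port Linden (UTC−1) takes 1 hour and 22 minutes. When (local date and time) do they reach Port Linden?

Convert departure to UTC: 11:38 PM + 4:00 = 3:38 AM UTC on Nov 19.
Add 10 hours and 5 minutes leg 1 → 1:43 PM UTC.
Add 6 hours 35 minutes layover in Westreach → 8:18 PM UTC.
Add 1 hour 22 minutes leg 2 → 9:40 PM UTC.
Port Linden is UTC−1:00, so local arrival = 9:40 PM − 1:00 = 8:40 PM on Nov 19.

8:40 PM on November 19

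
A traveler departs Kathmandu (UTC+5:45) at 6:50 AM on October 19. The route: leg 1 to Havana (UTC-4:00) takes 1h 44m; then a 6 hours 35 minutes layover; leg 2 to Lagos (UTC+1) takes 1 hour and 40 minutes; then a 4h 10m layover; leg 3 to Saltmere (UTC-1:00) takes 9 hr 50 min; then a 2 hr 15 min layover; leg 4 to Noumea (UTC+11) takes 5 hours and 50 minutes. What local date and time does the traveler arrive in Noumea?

Convert departure to UTC: 6:50 AM − 5:45 = 1:05 AM UTC on Oct 19.
Add 1 hour and 44 minutes leg 1 → 2:49 AM UTC.
Add 6 hours and 35 minutes layover in Havana → 9:24 AM UTC.
Add 1 hour and 40 minutes leg 2 → 11:04 AM UTC.
Add 4 hours and 10 minutes layover in Lagos → 3:14 PM UTC.
Add 9 hours and 50 minutes leg 3 → 1:04 AM UTC (Oct 20).
Add 2 hours 15 minutes layover in Saltmere → 3:19 AM UTC.
Add 5 hours and 50 minutes leg 4 → 9:09 AM UTC.
Noumea is UTC+11:00, so local arrival = 9:09 AM + 11:00 = 8:09 PM on Oct 20.

8:09 PM on October 20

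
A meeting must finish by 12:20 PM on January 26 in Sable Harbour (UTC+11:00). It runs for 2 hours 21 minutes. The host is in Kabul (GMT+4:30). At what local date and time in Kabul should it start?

Target end time in UTC: 12:20 PM − 11:00 = 1:20 AM on Jan 26.
Subtract 2 hours and 21 minutes → start 10:59 PM UTC on Jan 25.
Kabul is UTC+4:30: 10:59 PM + 4:30 = 3:29 AM on Jan 26.

3:29 AM on January 26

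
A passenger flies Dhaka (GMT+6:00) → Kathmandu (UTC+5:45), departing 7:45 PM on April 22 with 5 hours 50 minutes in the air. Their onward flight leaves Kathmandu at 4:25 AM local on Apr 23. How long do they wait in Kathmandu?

3 hours 5 minutes

Convert departure to UTC: 7:45 PM − 6:00 = 1:45 PM UTC on Apr 22.
Add 5 hours 50 minutes flight time → 7:35 PM UTC.
Kathmandu is UTC+5:45, so local arrival = 7:35 PM + 5:45 = 1:20 AM on Apr 23.
Layover = 4:25 AM − 1:20 AM = 3 hours 5 minutes.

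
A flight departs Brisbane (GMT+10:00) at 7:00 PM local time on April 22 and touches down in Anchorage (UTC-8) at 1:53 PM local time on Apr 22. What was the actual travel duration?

12 hours 53 minutes

Departure in UTC: 7:00 PM − 10:00 = 9:00 AM on Apr 22.
Arrival in UTC: 1:53 PM + 8:00 = 9:53 PM on Apr 22.
Elapsed = 9:53 PM − 9:00 AM = 12 hours 53 minutes.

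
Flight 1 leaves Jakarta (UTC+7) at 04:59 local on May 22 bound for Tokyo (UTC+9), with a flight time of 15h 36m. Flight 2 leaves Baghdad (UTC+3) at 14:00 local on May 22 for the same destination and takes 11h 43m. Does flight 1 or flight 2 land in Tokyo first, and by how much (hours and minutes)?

the first, by 9 hours 8 minutes

Flight 1 in UTC: 04:59 − 7:00 = 21:59 on May 21.
+15 hours 36 minutes → arrive 13:35 UTC on May 22.
Flight 2 in UTC: 14:00 − 3:00 = 11:00 on May 22.
+11 hours 43 minutes → arrive 22:43 UTC on May 22.
Flight 1 lands earlier by 9 hours 8 minutes.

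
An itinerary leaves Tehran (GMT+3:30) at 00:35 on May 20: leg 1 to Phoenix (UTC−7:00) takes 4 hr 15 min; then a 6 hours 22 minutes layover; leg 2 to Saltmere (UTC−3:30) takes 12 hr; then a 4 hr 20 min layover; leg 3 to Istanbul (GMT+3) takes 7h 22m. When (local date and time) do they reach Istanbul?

Convert departure to UTC: 00:35 − 3:30 = 21:05 UTC on May 19.
Add 4 hours 15 minutes leg 1 → 01:20 UTC (May 20).
Add 6 hours 22 minutes layover in Phoenix → 07:42 UTC.
Add 12 hours leg 2 → 19:42 UTC.
Add 4 hours 20 minutes layover in Saltmere → 00:02 UTC (May 21).
Add 7 hours 22 minutes leg 3 → 07:24 UTC.
Istanbul is UTC+3:00, so local arrival = 07:24 + 3:00 = 10:24 on May 21.

10:24 on May 21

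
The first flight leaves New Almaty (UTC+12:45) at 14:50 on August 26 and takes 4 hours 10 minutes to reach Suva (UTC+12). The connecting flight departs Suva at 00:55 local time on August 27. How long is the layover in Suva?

6 hours 40 minutes

Convert departure to UTC: 14:50 − 12:45 = 02:05 UTC on Aug 26.
Add 4 hours and 10 minutes flight time → 06:15 UTC.
Suva is UTC+12:00, so local arrival = 06:15 + 12:00 = 18:15 on Aug 26.
Layover = 00:55 − 18:15 (+1 day) = 6 hours 40 minutes.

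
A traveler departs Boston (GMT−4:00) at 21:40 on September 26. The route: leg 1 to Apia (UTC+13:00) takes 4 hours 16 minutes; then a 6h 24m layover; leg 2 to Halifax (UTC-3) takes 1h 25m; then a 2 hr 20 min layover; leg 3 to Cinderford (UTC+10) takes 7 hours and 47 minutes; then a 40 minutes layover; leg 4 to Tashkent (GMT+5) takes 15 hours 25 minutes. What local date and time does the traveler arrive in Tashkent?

20:57 on September 28

Convert departure to UTC: 21:40 + 4:00 = 01:40 UTC on Sep 27.
Add 4 hours and 16 minutes leg 1 → 05:56 UTC.
Add 6 hours 24 minutes layover in Apia → 12:20 UTC.
Add 1 hour and 25 minutes leg 2 → 13:45 UTC.
Add 2 hours 20 minutes layover in Halifax → 16:05 UTC.
Add 7 hours and 47 minutes leg 3 → 23:52 UTC.
Add 40 minutes layover in Cinderford → 00:32 UTC (Sep 28).
Add 15 hours 25 minutes leg 4 → 15:57 UTC.
Tashkent is UTC+5:00, so local arrival = 15:57 + 5:00 = 20:57 on Sep 28.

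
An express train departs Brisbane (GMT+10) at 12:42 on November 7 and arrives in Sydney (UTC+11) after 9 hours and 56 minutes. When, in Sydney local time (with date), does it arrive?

Sydney is 1:00 ahead of Brisbane.
After 9 hours 56 minutes it is 22:38 in Brisbane.
Shift by the zone difference: 22:38 + 1:00 = 23:38 on Nov 7 in Sydney.

23:38 on Nov 7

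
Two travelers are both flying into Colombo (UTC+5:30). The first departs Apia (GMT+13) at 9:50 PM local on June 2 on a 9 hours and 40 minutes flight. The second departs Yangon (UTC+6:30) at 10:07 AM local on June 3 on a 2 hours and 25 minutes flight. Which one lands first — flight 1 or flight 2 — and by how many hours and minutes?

Flight 1 in UTC: 9:50 PM − 13:00 = 8:50 AM on Jun 2.
+9 hours 40 minutes → arrive 6:30 PM UTC on Jun 2.
Flight 2 in UTC: 10:07 AM − 6:30 = 3:37 AM on Jun 3.
+2 hours and 25 minutes → arrive 6:02 AM UTC on Jun 3.
Flight 1 lands earlier by 11 hours 32 minutes.

the first, by 11 hours 32 minutes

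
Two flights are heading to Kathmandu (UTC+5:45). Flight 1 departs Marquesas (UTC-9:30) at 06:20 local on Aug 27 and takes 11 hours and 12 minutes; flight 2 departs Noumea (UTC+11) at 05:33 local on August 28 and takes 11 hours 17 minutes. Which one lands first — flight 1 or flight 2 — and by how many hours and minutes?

Flight 1 in UTC: 06:20 + 9:30 = 15:50 on Aug 27.
+11 hours and 12 minutes → arrive 03:02 UTC on Aug 28.
Flight 2 in UTC: 05:33 − 11:00 = 18:33 on Aug 27.
+11 hours 17 minutes → arrive 05:50 UTC on Aug 28.
Flight 1 lands earlier by 2 hours 48 minutes.

the first, by 2 hours 48 minutes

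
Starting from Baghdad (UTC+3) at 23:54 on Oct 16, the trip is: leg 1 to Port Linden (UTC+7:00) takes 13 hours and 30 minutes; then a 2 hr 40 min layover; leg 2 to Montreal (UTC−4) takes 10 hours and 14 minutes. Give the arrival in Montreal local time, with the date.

19:18 on October 17

Convert departure to UTC: 23:54 − 3:00 = 20:54 UTC on Oct 16.
Add 13 hours and 30 minutes leg 1 → 10:24 UTC (Oct 17).
Add 2 hours 40 minutes layover in Port Linden → 13:04 UTC.
Add 10 hours 14 minutes leg 2 → 23:18 UTC.
Montreal is UTC−4:00, so local arrival = 23:18 − 4:00 = 19:18 on Oct 17.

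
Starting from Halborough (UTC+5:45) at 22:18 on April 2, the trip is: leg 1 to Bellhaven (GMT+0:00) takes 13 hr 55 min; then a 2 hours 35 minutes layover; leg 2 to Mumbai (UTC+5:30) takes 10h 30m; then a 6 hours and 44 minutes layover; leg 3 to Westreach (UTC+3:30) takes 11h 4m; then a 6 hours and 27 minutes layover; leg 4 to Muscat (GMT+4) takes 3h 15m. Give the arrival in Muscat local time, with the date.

03:03 on April 5

Convert departure to UTC: 22:18 − 5:45 = 16:33 UTC on Apr 2.
Add 13 hours and 55 minutes leg 1 → 06:28 UTC (Apr 3).
Add 2 hours and 35 minutes layover in Bellhaven → 09:03 UTC.
Add 10 hours and 30 minutes leg 2 → 19:33 UTC.
Add 6 hours 44 minutes layover in Mumbai → 02:17 UTC (Apr 4).
Add 11 hours and 4 minutes leg 3 → 13:21 UTC.
Add 6 hours 27 minutes layover in Westreach → 19:48 UTC.
Add 3 hours and 15 minutes leg 4 → 23:03 UTC.
Muscat is UTC+4:00, so local arrival = 23:03 + 4:00 = 03:03 on Apr 5.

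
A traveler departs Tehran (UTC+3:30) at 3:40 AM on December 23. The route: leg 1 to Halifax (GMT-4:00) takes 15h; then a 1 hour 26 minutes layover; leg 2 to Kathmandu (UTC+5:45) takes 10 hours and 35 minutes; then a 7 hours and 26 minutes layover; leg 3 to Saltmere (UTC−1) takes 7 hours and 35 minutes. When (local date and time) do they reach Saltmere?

Convert departure to UTC: 3:40 AM − 3:30 = 12:10 AM UTC on Dec 23.
Add 15 hours leg 1 → 3:10 PM UTC.
Add 1 hour 26 minutes layover in Halifax → 4:36 PM UTC.
Add 10 hours 35 minutes leg 2 → 3:11 AM UTC (Dec 24).
Add 7 hours and 26 minutes layover in Kathmandu → 10:37 AM UTC.
Add 7 hours 35 minutes leg 3 → 6:12 PM UTC.
Saltmere is UTC−1:00, so local arrival = 6:12 PM − 1:00 = 5:12 PM on Dec 24.

5:12 PM on December 24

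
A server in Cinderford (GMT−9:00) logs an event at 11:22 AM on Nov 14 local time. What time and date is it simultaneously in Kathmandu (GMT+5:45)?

2:07 AM on November 15

In UTC: 11:22 AM + 9:00 = 8:22 PM on Nov 14.
Kathmandu is UTC+5:45: 8:22 PM + 5:45 = 2:07 AM on Nov 15.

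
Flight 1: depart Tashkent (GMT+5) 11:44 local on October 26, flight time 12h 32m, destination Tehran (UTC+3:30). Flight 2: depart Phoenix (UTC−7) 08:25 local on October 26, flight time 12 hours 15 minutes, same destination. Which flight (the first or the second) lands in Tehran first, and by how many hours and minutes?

Flight 1 in UTC: 11:44 − 5:00 = 06:44 on Oct 26.
+12 hours 32 minutes → arrive 19:16 UTC on Oct 26.
Flight 2 in UTC: 08:25 + 7:00 = 15:25 on Oct 26.
+12 hours 15 minutes → arrive 03:40 UTC on Oct 27.
Flight 1 lands earlier by 8 hours 24 minutes.

the first, by 8 hours 24 minutes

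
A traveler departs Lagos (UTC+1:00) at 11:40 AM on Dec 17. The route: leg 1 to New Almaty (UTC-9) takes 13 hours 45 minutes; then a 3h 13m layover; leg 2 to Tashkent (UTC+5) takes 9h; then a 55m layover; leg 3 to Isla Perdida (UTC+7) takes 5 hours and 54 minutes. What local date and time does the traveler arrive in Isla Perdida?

Convert departure to UTC: 11:40 AM − 1:00 = 10:40 AM UTC on Dec 17.
Add 13 hours 45 minutes leg 1 → 12:25 AM UTC (Dec 18).
Add 3 hours 13 minutes layover in New Almaty → 3:38 AM UTC.
Add 9 hours leg 2 → 12:38 PM UTC.
Add 55 minutes layover in Tashkent → 1:33 PM UTC.
Add 5 hours 54 minutes leg 3 → 7:27 PM UTC.
Isla Perdida is UTC+7:00, so local arrival = 7:27 PM + 7:00 = 2:27 AM on Dec 19.

2:27 AM on Dec 19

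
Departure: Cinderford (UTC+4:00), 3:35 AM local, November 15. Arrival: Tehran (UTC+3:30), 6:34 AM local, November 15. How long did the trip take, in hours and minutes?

3 hours 29 minutes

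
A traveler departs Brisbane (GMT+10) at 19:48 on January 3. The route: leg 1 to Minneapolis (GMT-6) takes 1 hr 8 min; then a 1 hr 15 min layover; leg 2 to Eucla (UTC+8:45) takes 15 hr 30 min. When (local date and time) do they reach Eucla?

Convert departure to UTC: 19:48 − 10:00 = 09:48 UTC on Jan 3.
Add 1 hour and 8 minutes leg 1 → 10:56 UTC.
Add 1 hour 15 minutes layover in Minneapolis → 12:11 UTC.
Add 15 hours and 30 minutes leg 2 → 03:41 UTC (Jan 4).
Eucla is UTC+8:45, so local arrival = 03:41 + 8:45 = 12:26 on Jan 4.

12:26 on January 4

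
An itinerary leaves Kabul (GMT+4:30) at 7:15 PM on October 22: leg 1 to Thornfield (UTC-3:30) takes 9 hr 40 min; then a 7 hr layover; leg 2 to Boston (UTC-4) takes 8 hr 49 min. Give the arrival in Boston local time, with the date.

12:14 PM on October 23

Convert departure to UTC: 7:15 PM − 4:30 = 2:45 PM UTC on Oct 22.
Add 9 hours and 40 minutes leg 1 → 12:25 AM UTC (Oct 23).
Add 7 hours layover in Thornfield → 7:25 AM UTC.
Add 8 hours 49 minutes leg 2 → 4:14 PM UTC.
Boston is UTC−4:00, so local arrival = 4:14 PM − 4:00 = 12:14 PM on Oct 23.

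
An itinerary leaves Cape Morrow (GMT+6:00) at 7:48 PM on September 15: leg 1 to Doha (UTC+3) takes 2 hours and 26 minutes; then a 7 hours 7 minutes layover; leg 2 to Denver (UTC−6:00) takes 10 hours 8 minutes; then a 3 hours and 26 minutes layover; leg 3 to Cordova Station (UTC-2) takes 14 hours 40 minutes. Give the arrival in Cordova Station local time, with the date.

Convert departure to UTC: 7:48 PM − 6:00 = 1:48 PM UTC on Sep 15.
Add 2 hours and 26 minutes leg 1 → 4:14 PM UTC.
Add 7 hours 7 minutes layover in Doha → 11:21 PM UTC.
Add 10 hours and 8 minutes leg 2 → 9:29 AM UTC (Sep 16).
Add 3 hours 26 minutes layover in Denver → 12:55 PM UTC.
Add 14 hours 40 minutes leg 3 → 3:35 AM UTC (Sep 17).
Cordova Station is UTC−2:00, so local arrival = 3:35 AM − 2:00 = 1:35 AM on Sep 17.

1:35 AM on Sep 17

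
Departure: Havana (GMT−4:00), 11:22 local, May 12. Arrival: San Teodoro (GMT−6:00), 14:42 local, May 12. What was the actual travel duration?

5 hours 20 minutes

San Teodoro is 2:00 behind Havana.
Clock-face elapsed time (ignoring zones) is 3 hours 20 minutes.
Actual elapsed = 3 hours 20 minutes + 2:00 = 5 hours 20 minutes.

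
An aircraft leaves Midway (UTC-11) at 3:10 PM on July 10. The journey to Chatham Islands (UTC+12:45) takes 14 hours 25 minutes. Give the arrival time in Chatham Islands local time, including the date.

5:20 AM on Jul 12

Chatham Islands is 23:45 ahead of Midway.
After 14 hours 25 minutes it is 5:35 AM (Jul 11) in Midway.
Shift by the zone difference: 5:35 AM + 23:45 = 5:20 AM on Jul 12 in Chatham Islands.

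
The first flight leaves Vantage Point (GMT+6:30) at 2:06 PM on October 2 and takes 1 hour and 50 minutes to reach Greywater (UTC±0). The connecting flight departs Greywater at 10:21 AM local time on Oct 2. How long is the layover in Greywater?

Convert departure to UTC: 2:06 PM − 6:30 = 7:36 AM UTC on Oct 2.
Add 1 hour and 50 minutes flight time → 9:26 AM UTC.
Greywater is UTC+0, so local arrival is the same: 9:26 AM on Oct 2.
Layover = 10:21 AM − 9:26 AM = 55 minutes.

55 minutes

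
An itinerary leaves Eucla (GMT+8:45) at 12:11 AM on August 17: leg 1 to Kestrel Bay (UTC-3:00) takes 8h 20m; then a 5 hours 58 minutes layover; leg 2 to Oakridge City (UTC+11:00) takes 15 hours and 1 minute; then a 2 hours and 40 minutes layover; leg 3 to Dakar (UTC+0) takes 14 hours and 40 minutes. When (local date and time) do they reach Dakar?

2:05 PM on Aug 18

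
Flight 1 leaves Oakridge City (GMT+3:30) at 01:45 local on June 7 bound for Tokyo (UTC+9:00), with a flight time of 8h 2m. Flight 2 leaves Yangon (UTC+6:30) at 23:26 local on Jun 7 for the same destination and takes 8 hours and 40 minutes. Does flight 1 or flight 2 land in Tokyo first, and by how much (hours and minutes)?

the first, by 19 hours 19 minutes

Flight 1 in UTC: 01:45 − 3:30 = 22:15 on Jun 6.
+8 hours 2 minutes → arrive 06:17 UTC on Jun 7.
Flight 2 in UTC: 23:26 − 6:30 = 16:56 on Jun 7.
+8 hours 40 minutes → arrive 01:36 UTC on Jun 8.
Flight 1 lands earlier by 19 hours 19 minutes.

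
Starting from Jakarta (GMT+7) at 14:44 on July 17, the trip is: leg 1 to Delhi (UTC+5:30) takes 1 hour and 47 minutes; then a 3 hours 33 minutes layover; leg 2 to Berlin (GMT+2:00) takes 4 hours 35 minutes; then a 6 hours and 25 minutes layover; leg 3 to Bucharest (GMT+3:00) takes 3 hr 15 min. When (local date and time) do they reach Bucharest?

Convert departure to UTC: 14:44 − 7:00 = 07:44 UTC on Jul 17.
Add 1 hour and 47 minutes leg 1 → 09:31 UTC.
Add 3 hours 33 minutes layover in Delhi → 13:04 UTC.
Add 4 hours 35 minutes leg 2 → 17:39 UTC.
Add 6 hours and 25 minutes layover in Berlin → 00:04 UTC (Jul 18).
Add 3 hours 15 minutes leg 3 → 03:19 UTC.
Bucharest is UTC+3:00, so local arrival = 03:19 + 3:00 = 06:19 on Jul 18.

06:19 on Jul 18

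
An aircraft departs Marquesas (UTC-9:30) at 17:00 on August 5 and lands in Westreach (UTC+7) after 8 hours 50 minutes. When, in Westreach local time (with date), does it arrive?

18:20 on August 6

Convert departure to UTC: 17:00 + 9:30 = 02:30 UTC on Aug 6.
Add 8 hours 50 minutes travel time → 11:20 UTC.
Westreach is UTC+7:00, so local arrival = 11:20 + 7:00 = 18:20 on Aug 6.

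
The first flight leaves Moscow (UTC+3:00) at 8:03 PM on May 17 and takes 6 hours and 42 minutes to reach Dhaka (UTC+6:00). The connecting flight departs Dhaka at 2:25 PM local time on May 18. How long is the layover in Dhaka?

8 hours 40 minutes

Convert departure to UTC: 8:03 PM − 3:00 = 5:03 PM UTC on May 17.
Add 6 hours and 42 minutes flight time → 11:45 PM UTC.
Dhaka is UTC+6:00, so local arrival = 11:45 PM + 6:00 = 5:45 AM on May 18.
Layover = 2:25 PM − 5:45 AM = 8 hours 40 minutes.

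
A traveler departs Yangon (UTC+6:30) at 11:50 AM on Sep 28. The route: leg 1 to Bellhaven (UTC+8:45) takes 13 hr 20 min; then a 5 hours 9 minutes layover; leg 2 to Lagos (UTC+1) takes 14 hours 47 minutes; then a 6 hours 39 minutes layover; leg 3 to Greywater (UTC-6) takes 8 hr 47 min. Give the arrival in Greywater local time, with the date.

12:02 AM on Sep 30

Convert departure to UTC: 11:50 AM − 6:30 = 5:20 AM UTC on Sep 28.
Add 13 hours and 20 minutes leg 1 → 6:40 PM UTC.
Add 5 hours 9 minutes layover in Bellhaven → 11:49 PM UTC.
Add 14 hours 47 minutes leg 2 → 2:36 PM UTC (Sep 29).
Add 6 hours 39 minutes layover in Lagos → 9:15 PM UTC.
Add 8 hours and 47 minutes leg 3 → 6:02 AM UTC (Sep 30).
Greywater is UTC−6:00, so local arrival = 6:02 AM − 6:00 = 12:02 AM on Sep 30.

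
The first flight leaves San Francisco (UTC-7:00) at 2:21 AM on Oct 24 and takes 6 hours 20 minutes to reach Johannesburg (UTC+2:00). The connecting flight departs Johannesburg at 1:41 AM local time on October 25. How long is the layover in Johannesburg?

Convert departure to UTC: 2:21 AM + 7:00 = 9:21 AM UTC on Oct 24.
Add 6 hours 20 minutes flight time → 3:41 PM UTC.
Johannesburg is UTC+2:00, so local arrival = 3:41 PM + 2:00 = 5:41 PM on Oct 24.
Layover = 1:41 AM − 5:41 PM (+1 day) = 8 hours.

8 hours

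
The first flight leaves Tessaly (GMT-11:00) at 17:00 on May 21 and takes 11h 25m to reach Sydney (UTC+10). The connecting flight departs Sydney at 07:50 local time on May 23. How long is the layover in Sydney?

6 hours 25 minutes

Convert departure to UTC: 17:00 + 11:00 = 04:00 UTC on May 22.
Add 11 hours and 25 minutes flight time → 15:25 UTC.
Sydney is UTC+10:00, so local arrival = 15:25 + 10:00 = 01:25 on May 23.
Layover = 07:50 − 01:25 = 6 hours 25 minutes.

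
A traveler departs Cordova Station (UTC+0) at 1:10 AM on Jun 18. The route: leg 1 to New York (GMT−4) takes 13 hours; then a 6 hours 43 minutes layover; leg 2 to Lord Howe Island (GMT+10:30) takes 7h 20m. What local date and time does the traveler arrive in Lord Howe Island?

Cordova Station is at UTC+0, so departure is already 1:10 AM UTC on Jun 18.
Add 13 hours leg 1 → 2:10 PM UTC.
Add 6 hours 43 minutes layover in New York → 8:53 PM UTC.
Add 7 hours 20 minutes leg 2 → 4:13 AM UTC (Jun 19).
Lord Howe Island is UTC+10:30, so local arrival = 4:13 AM + 10:30 = 2:43 PM on Jun 19.

2:43 PM on June 19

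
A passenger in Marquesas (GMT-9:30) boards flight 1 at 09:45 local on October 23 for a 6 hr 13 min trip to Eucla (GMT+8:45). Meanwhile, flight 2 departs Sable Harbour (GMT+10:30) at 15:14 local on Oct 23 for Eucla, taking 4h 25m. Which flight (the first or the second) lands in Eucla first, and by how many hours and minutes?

the second, by 16 hours 19 minutes

Flight 1 in UTC: 09:45 + 9:30 = 19:15 on Oct 23.
+6 hours and 13 minutes → arrive 01:28 UTC on Oct 24.
Flight 2 in UTC: 15:14 − 10:30 = 04:44 on Oct 23.
+4 hours and 25 minutes → arrive 09:09 UTC on Oct 23.
Flight 2 lands earlier by 16 hours 19 minutes.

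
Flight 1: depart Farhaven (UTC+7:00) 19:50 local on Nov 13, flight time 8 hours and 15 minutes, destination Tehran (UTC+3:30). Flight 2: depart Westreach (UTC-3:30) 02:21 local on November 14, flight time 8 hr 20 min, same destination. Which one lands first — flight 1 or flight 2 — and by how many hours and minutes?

the first, by 17 hours 6 minutes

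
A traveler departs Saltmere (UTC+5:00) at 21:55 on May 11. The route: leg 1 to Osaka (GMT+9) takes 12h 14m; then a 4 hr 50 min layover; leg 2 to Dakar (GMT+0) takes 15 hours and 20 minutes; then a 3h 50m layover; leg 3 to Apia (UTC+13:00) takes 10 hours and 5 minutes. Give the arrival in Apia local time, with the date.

04:14 on May 14

Convert departure to UTC: 21:55 − 5:00 = 16:55 UTC on May 11.
Add 12 hours 14 minutes leg 1 → 05:09 UTC (May 12).
Add 4 hours and 50 minutes layover in Osaka → 09:59 UTC.
Add 15 hours 20 minutes leg 2 → 01:19 UTC (May 13).
Add 3 hours and 50 minutes layover in Dakar → 05:09 UTC.
Add 10 hours 5 minutes leg 3 → 15:14 UTC.
Apia is UTC+13:00, so local arrival = 15:14 + 13:00 = 04:14 on May 14.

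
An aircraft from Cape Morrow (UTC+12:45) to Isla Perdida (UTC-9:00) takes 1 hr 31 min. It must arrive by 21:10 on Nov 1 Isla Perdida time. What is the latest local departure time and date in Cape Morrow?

17:24 on Nov 2

Target arrival in UTC: 21:10 + 9:00 = 06:10 on Nov 2.
Subtract 1 hour and 31 minutes → departure 04:39 UTC on Nov 2.
Cape Morrow is UTC+12:45: 04:39 + 12:45 = 17:24 on Nov 2.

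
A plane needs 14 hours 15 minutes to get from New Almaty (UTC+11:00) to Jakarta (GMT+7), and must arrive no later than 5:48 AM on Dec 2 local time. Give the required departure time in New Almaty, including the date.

7:33 PM on Dec 1

Target arrival in UTC: 5:48 AM − 7:00 = 10:48 PM on Dec 1.
Subtract 14 hours and 15 minutes → departure 8:33 AM UTC on Dec 1.
New Almaty is UTC+11:00: 8:33 AM + 11:00 = 7:33 PM on Dec 1.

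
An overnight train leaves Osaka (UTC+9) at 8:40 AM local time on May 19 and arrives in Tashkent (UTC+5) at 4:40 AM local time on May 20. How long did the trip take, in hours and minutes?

Departure in UTC: 8:40 AM − 9:00 = 11:40 PM on May 18.
Arrival in UTC: 4:40 AM − 5:00 = 11:40 PM on May 19.
Elapsed = 11:40 PM − 11:40 PM (+1 day) = 24 hours.

24 hours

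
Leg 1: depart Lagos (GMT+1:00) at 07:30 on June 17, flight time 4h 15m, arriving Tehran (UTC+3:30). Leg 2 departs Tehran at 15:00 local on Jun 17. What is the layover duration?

45 minutes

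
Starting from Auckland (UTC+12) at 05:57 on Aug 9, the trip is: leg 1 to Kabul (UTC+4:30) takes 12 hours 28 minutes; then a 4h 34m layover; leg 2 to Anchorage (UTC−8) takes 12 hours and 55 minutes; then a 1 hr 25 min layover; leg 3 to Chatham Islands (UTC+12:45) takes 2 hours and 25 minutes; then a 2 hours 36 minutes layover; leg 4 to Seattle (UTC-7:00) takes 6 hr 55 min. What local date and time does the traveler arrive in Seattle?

06:15 on August 10

Convert departure to UTC: 05:57 − 12:00 = 17:57 UTC on Aug 8.
Add 12 hours and 28 minutes leg 1 → 06:25 UTC (Aug 9).
Add 4 hours 34 minutes layover in Kabul → 10:59 UTC.
Add 12 hours 55 minutes leg 2 → 23:54 UTC.
Add 1 hour and 25 minutes layover in Anchorage → 01:19 UTC (Aug 10).
Add 2 hours and 25 minutes leg 3 → 03:44 UTC.
Add 2 hours 36 minutes layover in Chatham Islands → 06:20 UTC.
Add 6 hours and 55 minutes leg 4 → 13:15 UTC.
Seattle is UTC−7:00, so local arrival = 13:15 − 7:00 = 06:15 on Aug 10.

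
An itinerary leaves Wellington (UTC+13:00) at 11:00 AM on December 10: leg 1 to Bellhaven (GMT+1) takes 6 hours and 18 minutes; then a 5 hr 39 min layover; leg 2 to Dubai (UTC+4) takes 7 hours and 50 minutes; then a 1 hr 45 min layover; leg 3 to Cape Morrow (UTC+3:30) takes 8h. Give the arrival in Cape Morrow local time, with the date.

7:02 AM on December 11

Convert departure to UTC: 11:00 AM − 13:00 = 10:00 PM UTC on Dec 9.
Add 6 hours 18 minutes leg 1 → 4:18 AM UTC (Dec 10).
Add 5 hours and 39 minutes layover in Bellhaven → 9:57 AM UTC.
Add 7 hours 50 minutes leg 2 → 5:47 PM UTC.
Add 1 hour and 45 minutes layover in Dubai → 7:32 PM UTC.
Add 8 hours leg 3 → 3:32 AM UTC (Dec 11).
Cape Morrow is UTC+3:30, so local arrival = 3:32 AM + 3:30 = 7:02 AM on Dec 11.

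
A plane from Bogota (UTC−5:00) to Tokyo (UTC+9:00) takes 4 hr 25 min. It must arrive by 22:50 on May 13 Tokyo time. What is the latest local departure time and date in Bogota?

Target arrival in UTC: 22:50 − 9:00 = 13:50 on May 13.
Subtract 4 hours 25 minutes → departure 09:25 UTC on May 13.
Bogota is UTC−5:00: 09:25 − 5:00 = 04:25 on May 13.

04:25 on May 13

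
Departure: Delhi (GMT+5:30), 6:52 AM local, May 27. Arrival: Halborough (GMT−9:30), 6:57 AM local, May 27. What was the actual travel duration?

Departure in UTC: 6:52 AM − 5:30 = 1:22 AM on May 27.
Arrival in UTC: 6:57 AM + 9:30 = 4:27 PM on May 27.
Elapsed = 4:27 PM − 1:22 AM = 15 hours 5 minutes.

15 hours 5 minutes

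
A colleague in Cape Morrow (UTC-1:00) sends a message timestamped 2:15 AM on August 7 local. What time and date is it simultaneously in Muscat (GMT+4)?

7:15 AM on August 7

In UTC: 2:15 AM + 1:00 = 3:15 AM on Aug 7.
Muscat is UTC+4:00: 3:15 AM + 4:00 = 7:15 AM on Aug 7.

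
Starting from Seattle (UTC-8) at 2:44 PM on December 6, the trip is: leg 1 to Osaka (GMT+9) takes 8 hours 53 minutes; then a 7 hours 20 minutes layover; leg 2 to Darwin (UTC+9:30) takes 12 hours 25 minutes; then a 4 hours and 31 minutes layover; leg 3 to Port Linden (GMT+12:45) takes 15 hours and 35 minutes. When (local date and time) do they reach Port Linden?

12:13 PM on Dec 9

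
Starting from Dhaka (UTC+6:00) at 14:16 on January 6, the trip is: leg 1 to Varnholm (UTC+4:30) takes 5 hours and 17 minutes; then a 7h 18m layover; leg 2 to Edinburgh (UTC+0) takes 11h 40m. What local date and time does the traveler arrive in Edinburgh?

Convert departure to UTC: 14:16 − 6:00 = 08:16 UTC on Jan 6.
Add 5 hours 17 minutes leg 1 → 13:33 UTC.
Add 7 hours 18 minutes layover in Varnholm → 20:51 UTC.
Add 11 hours 40 minutes leg 2 → 08:31 UTC (Jan 7).
Edinburgh is UTC+0, so local arrival is the same: 08:31 on Jan 7.

08:31 on Jan 7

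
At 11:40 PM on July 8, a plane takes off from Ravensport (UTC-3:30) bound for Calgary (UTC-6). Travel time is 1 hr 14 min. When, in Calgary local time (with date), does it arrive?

Convert departure to UTC: 11:40 PM + 3:30 = 3:10 AM UTC on Jul 9.
Add 1 hour and 14 minutes travel time → 4:24 AM UTC.
Calgary is UTC−6:00, so local arrival = 4:24 AM − 6:00 = 10:24 PM on Jul 8.

10:24 PM on Jul 8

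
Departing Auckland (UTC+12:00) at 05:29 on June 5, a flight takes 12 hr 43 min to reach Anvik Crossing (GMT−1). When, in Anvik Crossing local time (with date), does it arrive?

Convert departure to UTC: 05:29 − 12:00 = 17:29 UTC on Jun 4.
Add 12 hours 43 minutes travel time → 06:12 UTC (Jun 5).
Anvik Crossing is UTC−1:00, so local arrival = 06:12 − 1:00 = 05:12 on Jun 5.

05:12 on June 5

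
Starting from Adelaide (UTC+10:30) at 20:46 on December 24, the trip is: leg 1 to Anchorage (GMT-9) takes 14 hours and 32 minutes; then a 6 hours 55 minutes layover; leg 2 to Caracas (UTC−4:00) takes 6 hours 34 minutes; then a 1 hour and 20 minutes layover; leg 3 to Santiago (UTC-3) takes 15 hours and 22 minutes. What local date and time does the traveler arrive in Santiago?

Convert departure to UTC: 20:46 − 10:30 = 10:16 UTC on Dec 24.
Add 14 hours and 32 minutes leg 1 → 00:48 UTC (Dec 25).
Add 6 hours and 55 minutes layover in Anchorage → 07:43 UTC.
Add 6 hours 34 minutes leg 2 → 14:17 UTC.
Add 1 hour and 20 minutes layover in Caracas → 15:37 UTC.
Add 15 hours and 22 minutes leg 3 → 06:59 UTC (Dec 26).
Santiago is UTC−3:00, so local arrival = 06:59 − 3:00 = 03:59 on Dec 26.

03:59 on December 26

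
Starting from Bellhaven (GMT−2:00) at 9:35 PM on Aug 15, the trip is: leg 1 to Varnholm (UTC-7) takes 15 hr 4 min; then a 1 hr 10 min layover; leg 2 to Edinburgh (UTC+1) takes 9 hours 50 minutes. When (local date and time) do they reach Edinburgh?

2:39 AM on August 17

Convert departure to UTC: 9:35 PM + 2:00 = 11:35 PM UTC on Aug 15.
Add 15 hours and 4 minutes leg 1 → 2:39 PM UTC (Aug 16).
Add 1 hour and 10 minutes layover in Varnholm → 3:49 PM UTC.
Add 9 hours 50 minutes leg 2 → 1:39 AM UTC (Aug 17).
Edinburgh is UTC+1:00, so local arrival = 1:39 AM + 1:00 = 2:39 AM on Aug 17.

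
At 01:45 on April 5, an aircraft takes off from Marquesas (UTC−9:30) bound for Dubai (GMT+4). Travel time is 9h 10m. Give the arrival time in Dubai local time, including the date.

Convert departure to UTC: 01:45 + 9:30 = 11:15 UTC on Apr 5.
Add 9 hours 10 minutes travel time → 20:25 UTC.
Dubai is UTC+4:00, so local arrival = 20:25 + 4:00 = 00:25 on Apr 6.

00:25 on Apr 6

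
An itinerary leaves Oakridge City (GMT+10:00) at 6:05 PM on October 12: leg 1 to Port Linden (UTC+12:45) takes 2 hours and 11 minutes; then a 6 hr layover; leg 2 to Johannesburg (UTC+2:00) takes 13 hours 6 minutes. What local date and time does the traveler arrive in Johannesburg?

Convert departure to UTC: 6:05 PM − 10:00 = 8:05 AM UTC on Oct 12.
Add 2 hours 11 minutes leg 1 → 10:16 AM UTC.
Add 6 hours layover in Port Linden → 4:16 PM UTC.
Add 13 hours 6 minutes leg 2 → 5:22 AM UTC (Oct 13).
Johannesburg is UTC+2:00, so local arrival = 5:22 AM + 2:00 = 7:22 AM on Oct 13.

7:22 AM on Oct 13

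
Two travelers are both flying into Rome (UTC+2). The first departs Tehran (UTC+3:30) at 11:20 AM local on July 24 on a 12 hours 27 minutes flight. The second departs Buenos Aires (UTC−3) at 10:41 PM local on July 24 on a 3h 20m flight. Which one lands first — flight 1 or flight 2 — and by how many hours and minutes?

Flight 1 in UTC: 11:20 AM − 3:30 = 7:50 AM on Jul 24.
+12 hours 27 minutes → arrive 8:17 PM UTC on Jul 24.
Flight 2 in UTC: 10:41 PM + 3:00 = 1:41 AM on Jul 25.
+3 hours and 20 minutes → arrive 5:01 AM UTC on Jul 25.
Flight 1 lands earlier by 8 hours 44 minutes.

the first, by 8 hours 44 minutes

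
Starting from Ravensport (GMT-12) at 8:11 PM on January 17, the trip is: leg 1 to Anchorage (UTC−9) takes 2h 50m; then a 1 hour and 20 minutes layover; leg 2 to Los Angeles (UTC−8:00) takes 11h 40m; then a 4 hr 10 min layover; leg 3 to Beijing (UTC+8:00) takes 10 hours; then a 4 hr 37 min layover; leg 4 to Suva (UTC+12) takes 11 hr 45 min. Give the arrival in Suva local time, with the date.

Convert departure to UTC: 8:11 PM + 12:00 = 8:11 AM UTC on Jan 18.
Add 2 hours and 50 minutes leg 1 → 11:01 AM UTC.
Add 1 hour 20 minutes layover in Anchorage → 12:21 PM UTC.
Add 11 hours and 40 minutes leg 2 → 12:01 AM UTC (Jan 19).
Add 4 hours 10 minutes layover in Los Angeles → 4:11 AM UTC.
Add 10 hours leg 3 → 2:11 PM UTC.
Add 4 hours 37 minutes layover in Beijing → 6:48 PM UTC.
Add 11 hours and 45 minutes leg 4 → 6:33 AM UTC (Jan 20).
Suva is UTC+12:00, so local arrival = 6:33 AM + 12:00 = 6:33 PM on Jan 20.

6:33 PM on Jan 20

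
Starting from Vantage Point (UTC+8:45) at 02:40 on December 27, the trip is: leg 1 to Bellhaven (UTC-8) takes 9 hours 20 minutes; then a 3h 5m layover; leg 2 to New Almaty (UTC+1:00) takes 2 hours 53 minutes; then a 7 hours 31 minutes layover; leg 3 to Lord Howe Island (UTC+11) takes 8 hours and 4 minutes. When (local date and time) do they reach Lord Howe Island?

Convert departure to UTC: 02:40 − 8:45 = 17:55 UTC on Dec 26.
Add 9 hours 20 minutes leg 1 → 03:15 UTC (Dec 27).
Add 3 hours 5 minutes layover in Bellhaven → 06:20 UTC.
Add 2 hours and 53 minutes leg 2 → 09:13 UTC.
Add 7 hours and 31 minutes layover in New Almaty → 16:44 UTC.
Add 8 hours and 4 minutes leg 3 → 00:48 UTC (Dec 28).
Lord Howe Island is UTC+11:00, so local arrival = 00:48 + 11:00 = 11:48 on Dec 28.

11:48 on December 28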